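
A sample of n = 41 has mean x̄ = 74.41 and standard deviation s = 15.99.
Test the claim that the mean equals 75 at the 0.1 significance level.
One-sample t-test:
H₀: μ = 75
H₁: μ ≠ 75
df = n - 1 = 40
t = (x̄ - μ₀) / (s/√n) = (74.41 - 75) / (15.99/√41) = -0.236
p-value = 0.8144

Since p-value > α = 0.1, we fail to reject H₀.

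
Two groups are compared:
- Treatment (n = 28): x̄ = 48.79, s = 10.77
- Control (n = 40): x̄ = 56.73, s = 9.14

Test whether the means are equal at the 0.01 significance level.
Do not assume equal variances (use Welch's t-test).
Welch's two-sample t-test:
H₀: μ₁ = μ₂
H₁: μ₁ ≠ μ₂
s₁²/n₁ = 10.77²/28 = 4.1426,  s₂²/n₂ = 9.14²/40 = 2.0885
SE = √(s₁²/n₁ + s₂²/n₂) = √(4.1426 + 2.0885) = 2.4962
df (Welch-Satterthwaite) = (s₁²/n₁ + s₂²/n₂)² / [(s₁²/n₁)²/(n₁-1) + (s₂²/n₂)²/(n₂-1)] ≈ 51.95
t = (x̄₁ - x̄₂) / SE = (48.79 - 56.73) / 2.4962 = -7.94 / 2.4962 = -3.181
p-value = 0.0025

Since p-value < α = 0.01, we reject H₀.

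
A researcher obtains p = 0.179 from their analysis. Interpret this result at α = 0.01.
Since p = 0.179 > α = 0.01, fail to reject H₀.
There is insufficient evidence to reject the null hypothesis; the result is not statistically significant at the 0.01 level.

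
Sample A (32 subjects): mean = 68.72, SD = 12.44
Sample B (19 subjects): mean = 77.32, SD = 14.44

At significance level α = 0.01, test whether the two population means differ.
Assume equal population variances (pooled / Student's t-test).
Student's two-sample t-test (equal variances):
H₀: μ₁ = μ₂
H₁: μ₁ ≠ μ₂
df = n₁ + n₂ - 2 = 49
Pooled variance s_p² = [(n₁-1)s₁² + (n₂-1)s₂²] / (n₁ + n₂ - 2) = [(31)(12.44²) + (18)(14.44²)] / 49 = 174.5022
SE = √(s_p²(1/n₁ + 1/n₂)) = √(174.5022 × (1/32 + 1/19)) = 3.8259
t = (x̄₁ - x̄₂) / SE = (68.72 - 77.32) / 3.8259 = -8.60 / 3.8259 = -2.248
p-value = 0.0291

Since p-value > α = 0.01, we fail to reject H₀.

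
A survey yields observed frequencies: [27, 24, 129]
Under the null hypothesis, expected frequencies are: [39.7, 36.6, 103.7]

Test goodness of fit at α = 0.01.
Chi-square goodness of fit test:
H₀: observed counts match expected distribution
H₁: observed counts differ from expected distribution
df = k - 1 = 2
χ² = Σ(O - E)²/E
   = (27 - 39.7)²/39.7 + (24 - 36.6)²/36.6 + (129 - 103.7)²/103.7
   = 4.063 + 4.338 + 6.173
   = 14.57
p-value = 0.0007

Since p-value < α = 0.01, we reject H₀.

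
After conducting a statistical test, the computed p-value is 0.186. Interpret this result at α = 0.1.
Since p = 0.186 > α = 0.1, fail to reject H₀.
There is insufficient evidence to reject the null hypothesis; the result is not statistically significant at the 0.1 level.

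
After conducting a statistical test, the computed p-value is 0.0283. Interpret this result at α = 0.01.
Since p = 0.0283 > α = 0.01, fail to reject H₀.
There is insufficient evidence to reject the null hypothesis; the result is not statistically significant at the 0.01 level.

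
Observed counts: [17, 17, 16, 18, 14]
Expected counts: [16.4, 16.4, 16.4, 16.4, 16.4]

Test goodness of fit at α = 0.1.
Chi-square goodness of fit test:
H₀: observed counts match expected distribution
H₁: observed counts differ from expected distribution
df = k - 1 = 4
χ² = Σ(O - E)²/E
   = (17 - 16.4)²/16.4 + (17 - 16.4)²/16.4 + (16 - 16.4)²/16.4 + (18 - 16.4)²/16.4 + (14 - 16.4)²/16.4
   = 0.022 + 0.022 + 0.010 + 0.156 + 0.351
   = 0.56
p-value = 0.9673

Since p-value > α = 0.1, we fail to reject H₀.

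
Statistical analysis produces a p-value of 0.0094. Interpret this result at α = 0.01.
Since p = 0.0094 < α = 0.01, reject H₀.
There is sufficient evidence to reject the null hypothesis; the result is statistically significant at the 0.01 level.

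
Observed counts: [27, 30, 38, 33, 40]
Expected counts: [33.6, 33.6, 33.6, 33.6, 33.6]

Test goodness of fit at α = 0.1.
Chi-square goodness of fit test:
H₀: observed counts match expected distribution
H₁: observed counts differ from expected distribution
df = k - 1 = 4
χ² = Σ(O - E)²/E
   = (27 - 33.6)²/33.6 + (30 - 33.6)²/33.6 + (38 - 33.6)²/33.6 + (33 - 33.6)²/33.6 + (40 - 33.6)²/33.6
   = 1.296 + 0.386 + 0.576 + 0.011 + 1.219
   = 3.49
p-value = 0.4797

Since p-value > α = 0.1, we fail to reject H₀.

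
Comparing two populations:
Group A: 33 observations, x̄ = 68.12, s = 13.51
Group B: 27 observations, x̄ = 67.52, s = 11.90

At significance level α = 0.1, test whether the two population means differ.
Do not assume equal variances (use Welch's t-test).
Welch's two-sample t-test:
H₀: μ₁ = μ₂
H₁: μ₁ ≠ μ₂
s₁²/n₁ = 13.51²/33 = 5.5309,  s₂²/n₂ = 11.90²/27 = 5.2448
SE = √(s₁²/n₁ + s₂²/n₂) = √(5.5309 + 5.2448) = 3.2826
df (Welch-Satterthwaite) = (s₁²/n₁ + s₂²/n₂)² / [(s₁²/n₁)²/(n₁-1) + (s₂²/n₂)²/(n₂-1)] ≈ 57.66
t = (x̄₁ - x̄₂) / SE = (68.12 - 67.52) / 3.2826 = 0.60 / 3.2826 = 0.183
p-value = 0.8556

Since p-value > α = 0.1, we fail to reject H₀.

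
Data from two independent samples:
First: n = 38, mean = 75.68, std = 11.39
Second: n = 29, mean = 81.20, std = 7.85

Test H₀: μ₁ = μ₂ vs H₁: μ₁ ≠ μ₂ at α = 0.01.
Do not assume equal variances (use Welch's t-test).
Welch's two-sample t-test:
H₀: μ₁ = μ₂
H₁: μ₁ ≠ μ₂
s₁²/n₁ = 11.39²/38 = 3.4140,  s₂²/n₂ = 7.85²/29 = 2.1249
SE = √(s₁²/n₁ + s₂²/n₂) = √(3.4140 + 2.1249) = 2.3535
df (Welch-Satterthwaite) = (s₁²/n₁ + s₂²/n₂)² / [(s₁²/n₁)²/(n₁-1) + (s₂²/n₂)²/(n₂-1)] ≈ 64.42
t = (x̄₁ - x̄₂) / SE = (75.68 - 81.20) / 2.3535 = -5.52 / 2.3535 = -2.345
p-value = 0.0221

Since p-value > α = 0.01, we fail to reject H₀.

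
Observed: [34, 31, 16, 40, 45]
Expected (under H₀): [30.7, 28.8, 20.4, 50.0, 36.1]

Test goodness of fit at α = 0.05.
Chi-square goodness of fit test:
H₀: observed counts match expected distribution
H₁: observed counts differ from expected distribution
df = k - 1 = 4
χ² = Σ(O - E)²/E
   = (34 - 30.7)²/30.7 + (31 - 28.8)²/28.8 + (16 - 20.4)²/20.4 + (40 - 50.0)²/50.0 + (45 - 36.1)²/36.1
   = 0.355 + 0.168 + 0.949 + 2.000 + 2.194
   = 5.67
p-value = 0.2255

Since p-value > α = 0.05, we fail to reject H₀.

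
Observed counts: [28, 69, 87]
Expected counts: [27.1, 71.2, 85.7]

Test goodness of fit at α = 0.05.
Chi-square goodness of fit test:
H₀: observed counts match expected distribution
H₁: observed counts differ from expected distribution
df = k - 1 = 2
χ² = Σ(O - E)²/E
   = (28 - 27.1)²/27.1 + (69 - 71.2)²/71.2 + (87 - 85.7)²/85.7
   = 0.030 + 0.068 + 0.020
   = 0.12
p-value = 0.9429

Since p-value > α = 0.05, we fail to reject H₀.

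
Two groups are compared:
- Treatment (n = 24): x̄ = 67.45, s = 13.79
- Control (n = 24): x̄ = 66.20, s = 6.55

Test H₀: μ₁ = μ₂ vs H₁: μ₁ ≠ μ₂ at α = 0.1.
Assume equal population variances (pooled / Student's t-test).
Student's two-sample t-test (equal variances):
H₀: μ₁ = μ₂
H₁: μ₁ ≠ μ₂
df = n₁ + n₂ - 2 = 46
Pooled variance s_p² = [(n₁-1)s₁² + (n₂-1)s₂²] / (n₁ + n₂ - 2) = [(23)(13.79²) + (23)(6.55²)] / 46 = 116.5333
SE = √(s_p²(1/n₁ + 1/n₂)) = √(116.5333 × (1/24 + 1/24)) = 3.1163
t = (x̄₁ - x̄₂) / SE = (67.45 - 66.20) / 3.1163 = 1.25 / 3.1163 = 0.401
p-value = 0.6902

Since p-value > α = 0.1, we fail to reject H₀.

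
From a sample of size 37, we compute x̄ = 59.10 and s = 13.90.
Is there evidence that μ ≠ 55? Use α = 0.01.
One-sample t-test:
H₀: μ = 55
H₁: μ ≠ 55
df = n - 1 = 36
t = (x̄ - μ₀) / (s/√n) = (59.10 - 55) / (13.90/√37) = 1.794
p-value = 0.0812

Since p-value > α = 0.01, we fail to reject H₀.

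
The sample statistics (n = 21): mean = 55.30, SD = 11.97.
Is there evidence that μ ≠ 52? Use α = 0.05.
One-sample t-test:
H₀: μ = 52
H₁: μ ≠ 52
df = n - 1 = 20
t = (x̄ - μ₀) / (s/√n) = (55.30 - 52) / (11.97/√21) = 1.263
p-value = 0.2210

Since p-value > α = 0.05, we fail to reject H₀.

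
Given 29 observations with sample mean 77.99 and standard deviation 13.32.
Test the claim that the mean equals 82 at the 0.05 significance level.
One-sample t-test:
H₀: μ = 82
H₁: μ ≠ 82
df = n - 1 = 28
t = (x̄ - μ₀) / (s/√n) = (77.99 - 82) / (13.32/√29) = -1.621
p-value = 0.1162

Since p-value > α = 0.05, we fail to reject H₀.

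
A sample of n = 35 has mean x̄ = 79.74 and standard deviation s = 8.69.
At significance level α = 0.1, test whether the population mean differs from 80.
One-sample t-test:
H₀: μ = 80
H₁: μ ≠ 80
df = n - 1 = 34
t = (x̄ - μ₀) / (s/√n) = (79.74 - 80) / (8.69/√35) = -0.177
p-value = 0.8606

Since p-value > α = 0.1, we fail to reject H₀.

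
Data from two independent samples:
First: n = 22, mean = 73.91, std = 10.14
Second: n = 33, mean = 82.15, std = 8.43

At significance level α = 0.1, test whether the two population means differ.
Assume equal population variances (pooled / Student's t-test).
Student's two-sample t-test (equal variances):
H₀: μ₁ = μ₂
H₁: μ₁ ≠ μ₂
df = n₁ + n₂ - 2 = 53
Pooled variance s_p² = [(n₁-1)s₁² + (n₂-1)s₂²] / (n₁ + n₂ - 2) = [(21)(10.14²) + (32)(8.43²)] / 53 = 83.6470
SE = √(s_p²(1/n₁ + 1/n₂)) = √(83.6470 × (1/22 + 1/33)) = 2.5173
t = (x̄₁ - x̄₂) / SE = (73.91 - 82.15) / 2.5173 = -8.24 / 2.5173 = -3.273
p-value = 0.0019

Since p-value < α = 0.1, we reject H₀.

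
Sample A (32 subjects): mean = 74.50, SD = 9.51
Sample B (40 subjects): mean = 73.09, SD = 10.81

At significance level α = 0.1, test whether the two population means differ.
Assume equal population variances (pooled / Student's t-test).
Student's two-sample t-test (equal variances):
H₀: μ₁ = μ₂
H₁: μ₁ ≠ μ₂
df = n₁ + n₂ - 2 = 70
Pooled variance s_p² = [(n₁-1)s₁² + (n₂-1)s₂²] / (n₁ + n₂ - 2) = [(31)(9.51²) + (39)(10.81²)] / 70 = 105.1576
SE = √(s_p²(1/n₁ + 1/n₂)) = √(105.1576 × (1/32 + 1/40)) = 2.4321
t = (x̄₁ - x̄₂) / SE = (74.50 - 73.09) / 2.4321 = 1.41 / 2.4321 = 0.580
p-value = 0.5639

Since p-value > α = 0.1, we fail to reject H₀.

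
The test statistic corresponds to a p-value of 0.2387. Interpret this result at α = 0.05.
Since p = 0.2387 > α = 0.05, fail to reject H₀.
There is insufficient evidence to reject the null hypothesis; the result is not statistically significant at the 0.05 level.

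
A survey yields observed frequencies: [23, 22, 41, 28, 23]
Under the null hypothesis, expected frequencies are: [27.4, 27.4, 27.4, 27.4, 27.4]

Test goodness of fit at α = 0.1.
Chi-square goodness of fit test:
H₀: observed counts match expected distribution
H₁: observed counts differ from expected distribution
df = k - 1 = 4
χ² = Σ(O - E)²/E
   = (23 - 27.4)²/27.4 + (22 - 27.4)²/27.4 + (41 - 27.4)²/27.4 + (28 - 27.4)²/27.4 + (23 - 27.4)²/27.4
   = 0.707 + 1.064 + 6.750 + 0.013 + 0.707
   = 9.24
p-value = 0.0554

Since p-value < α = 0.1, we reject H₀.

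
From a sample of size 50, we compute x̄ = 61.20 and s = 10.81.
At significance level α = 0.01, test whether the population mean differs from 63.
One-sample t-test:
H₀: μ = 63
H₁: μ ≠ 63
df = n - 1 = 49
t = (x̄ - μ₀) / (s/√n) = (61.20 - 63) / (10.81/√50) = -1.177
p-value = 0.2447

Since p-value > α = 0.01, we fail to reject H₀.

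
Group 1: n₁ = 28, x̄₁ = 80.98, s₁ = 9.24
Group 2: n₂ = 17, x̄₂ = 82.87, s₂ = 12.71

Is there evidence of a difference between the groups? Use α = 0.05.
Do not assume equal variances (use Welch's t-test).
Welch's two-sample t-test:
H₀: μ₁ = μ₂
H₁: μ₁ ≠ μ₂
s₁²/n₁ = 9.24²/28 = 3.0492,  s₂²/n₂ = 12.71²/17 = 9.5026
SE = √(s₁²/n₁ + s₂²/n₂) = √(3.0492 + 9.5026) = 3.5429
df (Welch-Satterthwaite) = (s₁²/n₁ + s₂²/n₂)² / [(s₁²/n₁)²/(n₁-1) + (s₂²/n₂)²/(n₂-1)] ≈ 26.31
t = (x̄₁ - x̄₂) / SE = (80.98 - 82.87) / 3.5429 = -1.89 / 3.5429 = -0.533
p-value = 0.5982

Since p-value > α = 0.05, we fail to reject H₀.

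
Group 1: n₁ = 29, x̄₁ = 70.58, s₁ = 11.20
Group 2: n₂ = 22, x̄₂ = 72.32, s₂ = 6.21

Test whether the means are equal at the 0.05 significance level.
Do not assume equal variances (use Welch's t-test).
Welch's two-sample t-test:
H₀: μ₁ = μ₂
H₁: μ₁ ≠ μ₂
s₁²/n₁ = 11.20²/29 = 4.3255,  s₂²/n₂ = 6.21²/22 = 1.7529
SE = √(s₁²/n₁ + s₂²/n₂) = √(4.3255 + 1.7529) = 2.4654
df (Welch-Satterthwaite) = (s₁²/n₁ + s₂²/n₂)² / [(s₁²/n₁)²/(n₁-1) + (s₂²/n₂)²/(n₂-1)] ≈ 45.36
t = (x̄₁ - x̄₂) / SE = (70.58 - 72.32) / 2.4654 = -1.74 / 2.4654 = -0.706
p-value = 0.4840

Since p-value > α = 0.05, we fail to reject H₀.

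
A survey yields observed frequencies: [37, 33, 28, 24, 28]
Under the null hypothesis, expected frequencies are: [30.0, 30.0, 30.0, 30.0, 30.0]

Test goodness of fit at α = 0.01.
Chi-square goodness of fit test:
H₀: observed counts match expected distribution
H₁: observed counts differ from expected distribution
df = k - 1 = 4
χ² = Σ(O - E)²/E
   = (37 - 30.0)²/30.0 + (33 - 30.0)²/30.0 + (28 - 30.0)²/30.0 + (24 - 30.0)²/30.0 + (28 - 30.0)²/30.0
   = 1.633 + 0.300 + 0.133 + 1.200 + 0.133
   = 3.40
p-value = 0.4932

Since p-value > α = 0.01, we fail to reject H₀.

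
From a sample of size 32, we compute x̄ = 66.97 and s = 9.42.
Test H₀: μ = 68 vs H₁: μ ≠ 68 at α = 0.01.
One-sample t-test:
H₀: μ = 68
H₁: μ ≠ 68
df = n - 1 = 31
t = (x̄ - μ₀) / (s/√n) = (66.97 - 68) / (9.42/√32) = -0.619
p-value = 0.5407

Since p-value > α = 0.01, we fail to reject H₀.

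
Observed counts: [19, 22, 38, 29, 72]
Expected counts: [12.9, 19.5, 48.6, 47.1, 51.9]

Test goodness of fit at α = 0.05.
Chi-square goodness of fit test:
H₀: observed counts match expected distribution
H₁: observed counts differ from expected distribution
df = k - 1 = 4
χ² = Σ(O - E)²/E
   = (19 - 12.9)²/12.9 + (22 - 19.5)²/19.5 + (38 - 48.6)²/48.6 + (29 - 47.1)²/47.1 + (72 - 51.9)²/51.9
   = 2.884 + 0.321 + 2.312 + 6.956 + 7.784
   = 20.26
p-value = 0.0004

Since p-value < α = 0.05, we reject H₀.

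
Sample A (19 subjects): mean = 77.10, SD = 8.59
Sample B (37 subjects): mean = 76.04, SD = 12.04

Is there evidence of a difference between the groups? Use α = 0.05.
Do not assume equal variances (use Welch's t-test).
Welch's two-sample t-test:
H₀: μ₁ = μ₂
H₁: μ₁ ≠ μ₂
s₁²/n₁ = 8.59²/19 = 3.8836,  s₂²/n₂ = 12.04²/37 = 3.9179
SE = √(s₁²/n₁ + s₂²/n₂) = √(3.8836 + 3.9179) = 2.7931
df (Welch-Satterthwaite) = (s₁²/n₁ + s₂²/n₂)² / [(s₁²/n₁)²/(n₁-1) + (s₂²/n₂)²/(n₂-1)] ≈ 48.14
t = (x̄₁ - x̄₂) / SE = (77.10 - 76.04) / 2.7931 = 1.06 / 2.7931 = 0.380
p-value = 0.7060

Since p-value > α = 0.05, we fail to reject H₀.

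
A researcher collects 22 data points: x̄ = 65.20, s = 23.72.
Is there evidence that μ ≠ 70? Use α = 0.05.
One-sample t-test:
H₀: μ = 70
H₁: μ ≠ 70
df = n - 1 = 21
t = (x̄ - μ₀) / (s/√n) = (65.20 - 70) / (23.72/√22) = -0.949
p-value = 0.3533

Since p-value > α = 0.05, we fail to reject H₀.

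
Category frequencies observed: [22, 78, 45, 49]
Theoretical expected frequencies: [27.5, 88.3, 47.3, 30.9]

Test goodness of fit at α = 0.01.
Chi-square goodness of fit test:
H₀: observed counts match expected distribution
H₁: observed counts differ from expected distribution
df = k - 1 = 3
χ² = Σ(O - E)²/E
   = (22 - 27.5)²/27.5 + (78 - 88.3)²/88.3 + (45 - 47.3)²/47.3 + (49 - 30.9)²/30.9
   = 1.100 + 1.201 + 0.112 + 10.602
   = 13.02
p-value = 0.0046

Since p-value < α = 0.01, we reject H₀.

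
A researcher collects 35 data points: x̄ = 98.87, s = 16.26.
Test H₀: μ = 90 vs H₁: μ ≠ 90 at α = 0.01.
One-sample t-test:
H₀: μ = 90
H₁: μ ≠ 90
df = n - 1 = 34
t = (x̄ - μ₀) / (s/√n) = (98.87 - 90) / (16.26/√35) = 3.227
p-value = 0.0028

Since p-value < α = 0.01, we reject H₀.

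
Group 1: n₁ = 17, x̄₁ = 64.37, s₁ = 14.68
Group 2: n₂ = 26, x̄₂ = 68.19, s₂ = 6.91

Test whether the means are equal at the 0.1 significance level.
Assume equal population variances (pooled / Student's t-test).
Student's two-sample t-test (equal variances):
H₀: μ₁ = μ₂
H₁: μ₁ ≠ μ₂
df = n₁ + n₂ - 2 = 41
Pooled variance s_p² = [(n₁-1)s₁² + (n₂-1)s₂²] / (n₁ + n₂ - 2) = [(16)(14.68²) + (25)(6.91²)] / 41 = 113.2132
SE = √(s_p²(1/n₁ + 1/n₂)) = √(113.2132 × (1/17 + 1/26)) = 3.3187
t = (x̄₁ - x̄₂) / SE = (64.37 - 68.19) / 3.3187 = -3.82 / 3.3187 = -1.151
p-value = 0.2564

Since p-value > α = 0.1, we fail to reject H₀.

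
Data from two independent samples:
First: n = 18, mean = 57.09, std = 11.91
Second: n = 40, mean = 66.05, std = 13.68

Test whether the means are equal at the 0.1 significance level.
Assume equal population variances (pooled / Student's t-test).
Student's two-sample t-test (equal variances):
H₀: μ₁ = μ₂
H₁: μ₁ ≠ μ₂
df = n₁ + n₂ - 2 = 56
Pooled variance s_p² = [(n₁-1)s₁² + (n₂-1)s₂²] / (n₁ + n₂ - 2) = [(17)(11.91²) + (39)(13.68²)] / 56 = 173.3923
SE = √(s_p²(1/n₁ + 1/n₂)) = √(173.3923 × (1/18 + 1/40)) = 3.7373
t = (x̄₁ - x̄₂) / SE = (57.09 - 66.05) / 3.7373 = -8.96 / 3.7373 = -2.397
p-value = 0.0199

Since p-value < α = 0.1, we reject H₀.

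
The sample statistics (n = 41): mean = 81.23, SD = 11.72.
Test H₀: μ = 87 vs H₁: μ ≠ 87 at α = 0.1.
One-sample t-test:
H₀: μ = 87
H₁: μ ≠ 87
df = n - 1 = 40
t = (x̄ - μ₀) / (s/√n) = (81.23 - 87) / (11.72/√41) = -3.152
p-value = 0.0031

Since p-value < α = 0.1, we reject H₀.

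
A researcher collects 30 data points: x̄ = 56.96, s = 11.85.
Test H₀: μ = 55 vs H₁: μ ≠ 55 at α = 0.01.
One-sample t-test:
H₀: μ = 55
H₁: μ ≠ 55
df = n - 1 = 29
t = (x̄ - μ₀) / (s/√n) = (56.96 - 55) / (11.85/√30) = 0.906
p-value = 0.3724

Since p-value > α = 0.01, we fail to reject H₀.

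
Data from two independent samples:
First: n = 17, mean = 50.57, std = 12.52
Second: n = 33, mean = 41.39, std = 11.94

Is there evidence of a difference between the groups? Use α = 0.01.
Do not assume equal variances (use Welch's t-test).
Welch's two-sample t-test:
H₀: μ₁ = μ₂
H₁: μ₁ ≠ μ₂
s₁²/n₁ = 12.52²/17 = 9.2206,  s₂²/n₂ = 11.94²/33 = 4.3201
SE = √(s₁²/n₁ + s₂²/n₂) = √(9.2206 + 4.3201) = 3.6798
df (Welch-Satterthwaite) = (s₁²/n₁ + s₂²/n₂)² / [(s₁²/n₁)²/(n₁-1) + (s₂²/n₂)²/(n₂-1)] ≈ 31.09
t = (x̄₁ - x̄₂) / SE = (50.57 - 41.39) / 3.6798 = 9.18 / 3.6798 = 2.495
p-value = 0.0181

Since p-value > α = 0.01, we fail to reject H₀.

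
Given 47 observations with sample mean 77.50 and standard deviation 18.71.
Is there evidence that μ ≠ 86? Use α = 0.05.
One-sample t-test:
H₀: μ = 86
H₁: μ ≠ 86
df = n - 1 = 46
t = (x̄ - μ₀) / (s/√n) = (77.50 - 86) / (18.71/√47) = -3.115
p-value = 0.0032

Since p-value < α = 0.05, we reject H₀.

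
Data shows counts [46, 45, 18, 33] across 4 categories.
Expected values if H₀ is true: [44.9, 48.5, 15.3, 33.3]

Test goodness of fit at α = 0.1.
Chi-square goodness of fit test:
H₀: observed counts match expected distribution
H₁: observed counts differ from expected distribution
df = k - 1 = 3
χ² = Σ(O - E)²/E
   = (46 - 44.9)²/44.9 + (45 - 48.5)²/48.5 + (18 - 15.3)²/15.3 + (33 - 33.3)²/33.3
   = 0.027 + 0.253 + 0.476 + 0.003
   = 0.76
p-value = 0.8593

Since p-value > α = 0.1, we fail to reject H₀.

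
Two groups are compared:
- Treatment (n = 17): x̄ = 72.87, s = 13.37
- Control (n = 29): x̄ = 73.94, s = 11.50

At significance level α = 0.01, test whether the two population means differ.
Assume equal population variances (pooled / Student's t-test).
Student's two-sample t-test (equal variances):
H₀: μ₁ = μ₂
H₁: μ₁ ≠ μ₂
df = n₁ + n₂ - 2 = 44
Pooled variance s_p² = [(n₁-1)s₁² + (n₂-1)s₂²] / (n₁ + n₂ - 2) = [(16)(13.37²) + (28)(11.50²)] / 44 = 149.1616
SE = √(s_p²(1/n₁ + 1/n₂)) = √(149.1616 × (1/17 + 1/29)) = 3.7306
t = (x̄₁ - x̄₂) / SE = (72.87 - 73.94) / 3.7306 = -1.07 / 3.7306 = -0.287
p-value = 0.7756

Since p-value > α = 0.01, we fail to reject H₀.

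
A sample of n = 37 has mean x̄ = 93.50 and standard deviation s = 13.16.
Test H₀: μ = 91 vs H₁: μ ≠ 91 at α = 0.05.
One-sample t-test:
H₀: μ = 91
H₁: μ ≠ 91
df = n - 1 = 36
t = (x̄ - μ₀) / (s/√n) = (93.50 - 91) / (13.16/√37) = 1.156
p-value = 0.2555

Since p-value > α = 0.05, we fail to reject H₀.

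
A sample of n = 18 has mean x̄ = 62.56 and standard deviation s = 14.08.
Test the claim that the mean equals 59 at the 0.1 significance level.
One-sample t-test:
H₀: μ = 59
H₁: μ ≠ 59
df = n - 1 = 17
t = (x̄ - μ₀) / (s/√n) = (62.56 - 59) / (14.08/√18) = 1.073
p-value = 0.2984

Since p-value > α = 0.1, we fail to reject H₀.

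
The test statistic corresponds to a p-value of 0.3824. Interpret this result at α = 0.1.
Since p = 0.3824 > α = 0.1, fail to reject H₀.
There is insufficient evidence to reject the null hypothesis; the result is not statistically significant at the 0.1 level.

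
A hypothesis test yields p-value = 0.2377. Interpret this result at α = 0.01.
Since p = 0.2377 > α = 0.01, fail to reject H₀.
There is insufficient evidence to reject the null hypothesis; the result is not statistically significant at the 0.01 level.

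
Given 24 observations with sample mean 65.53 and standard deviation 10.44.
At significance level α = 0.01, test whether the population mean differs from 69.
One-sample t-test:
H₀: μ = 69
H₁: μ ≠ 69
df = n - 1 = 23
t = (x̄ - μ₀) / (s/√n) = (65.53 - 69) / (10.44/√24) = -1.628
p-value = 0.1171

Since p-value > α = 0.01, we fail to reject H₀.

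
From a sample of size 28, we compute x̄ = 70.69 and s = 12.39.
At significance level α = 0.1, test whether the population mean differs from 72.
One-sample t-test:
H₀: μ = 72
H₁: μ ≠ 72
df = n - 1 = 27
t = (x̄ - μ₀) / (s/√n) = (70.69 - 72) / (12.39/√28) = -0.559
p-value = 0.5805

Since p-value > α = 0.1, we fail to reject H₀.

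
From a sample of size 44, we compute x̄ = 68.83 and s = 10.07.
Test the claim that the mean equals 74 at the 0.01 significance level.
One-sample t-test:
H₀: μ = 74
H₁: μ ≠ 74
df = n - 1 = 43
t = (x̄ - μ₀) / (s/√n) = (68.83 - 74) / (10.07/√44) = -3.406
p-value = 0.0014

Since p-value < α = 0.01, we reject H₀.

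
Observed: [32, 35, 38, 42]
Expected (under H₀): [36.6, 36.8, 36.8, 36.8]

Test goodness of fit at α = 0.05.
Chi-square goodness of fit test:
H₀: observed counts match expected distribution
H₁: observed counts differ from expected distribution
df = k - 1 = 3
χ² = Σ(O - E)²/E
   = (32 - 36.6)²/36.6 + (35 - 36.8)²/36.8 + (38 - 36.8)²/36.8 + (42 - 36.8)²/36.8
   = 0.578 + 0.088 + 0.039 + 0.735
   = 1.44
p-value = 0.6962

Since p-value > α = 0.05, we fail to reject H₀.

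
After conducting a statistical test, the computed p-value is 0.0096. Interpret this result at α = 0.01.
Since p = 0.0096 < α = 0.01, reject H₀.
There is sufficient evidence to reject the null hypothesis; the result is statistically significant at the 0.01 level.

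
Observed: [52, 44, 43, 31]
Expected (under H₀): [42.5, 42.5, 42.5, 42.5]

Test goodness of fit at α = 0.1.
Chi-square goodness of fit test:
H₀: observed counts match expected distribution
H₁: observed counts differ from expected distribution
df = k - 1 = 3
χ² = Σ(O - E)²/E
   = (52 - 42.5)²/42.5 + (44 - 42.5)²/42.5 + (43 - 42.5)²/42.5 + (31 - 42.5)²/42.5
   = 2.124 + 0.053 + 0.006 + 3.112
   = 5.29
p-value = 0.1515

Since p-value > α = 0.1, we fail to reject H₀.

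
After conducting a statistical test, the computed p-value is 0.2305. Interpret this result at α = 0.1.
Since p = 0.2305 > α = 0.1, fail to reject H₀.
There is insufficient evidence to reject the null hypothesis; the result is not statistically significant at the 0.1 level.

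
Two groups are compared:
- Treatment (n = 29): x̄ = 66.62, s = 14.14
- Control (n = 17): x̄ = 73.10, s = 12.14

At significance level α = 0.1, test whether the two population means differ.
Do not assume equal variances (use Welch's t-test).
Welch's two-sample t-test:
H₀: μ₁ = μ₂
H₁: μ₁ ≠ μ₂
s₁²/n₁ = 14.14²/29 = 6.8945,  s₂²/n₂ = 12.14²/17 = 8.6694
SE = √(s₁²/n₁ + s₂²/n₂) = √(6.8945 + 8.6694) = 3.9451
df (Welch-Satterthwaite) = (s₁²/n₁ + s₂²/n₂)² / [(s₁²/n₁)²/(n₁-1) + (s₂²/n₂)²/(n₂-1)] ≈ 37.88
t = (x̄₁ - x̄₂) / SE = (66.62 - 73.10) / 3.9451 = -6.48 / 3.9451 = -1.643
p-value = 0.1088

Since p-value > α = 0.1, we fail to reject H₀.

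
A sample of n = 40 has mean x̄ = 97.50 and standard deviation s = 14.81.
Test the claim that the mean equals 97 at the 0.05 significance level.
One-sample t-test:
H₀: μ = 97
H₁: μ ≠ 97
df = n - 1 = 39
t = (x̄ - μ₀) / (s/√n) = (97.50 - 97) / (14.81/√40) = 0.214
p-value = 0.8320

Since p-value > α = 0.05, we fail to reject H₀.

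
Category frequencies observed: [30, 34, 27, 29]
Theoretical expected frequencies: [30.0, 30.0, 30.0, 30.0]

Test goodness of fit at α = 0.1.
Chi-square goodness of fit test:
H₀: observed counts match expected distribution
H₁: observed counts differ from expected distribution
df = k - 1 = 3
χ² = Σ(O - E)²/E
   = (30 - 30.0)²/30.0 + (34 - 30.0)²/30.0 + (27 - 30.0)²/30.0 + (29 - 30.0)²/30.0
   = 0.000 + 0.533 + 0.300 + 0.033
   = 0.87
p-value = 0.8335

Since p-value > α = 0.1, we fail to reject H₀.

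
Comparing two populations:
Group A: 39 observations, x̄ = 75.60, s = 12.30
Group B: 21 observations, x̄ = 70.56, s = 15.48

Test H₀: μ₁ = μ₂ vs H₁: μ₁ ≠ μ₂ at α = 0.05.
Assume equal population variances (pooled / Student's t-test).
Student's two-sample t-test (equal variances):
H₀: μ₁ = μ₂
H₁: μ₁ ≠ μ₂
df = n₁ + n₂ - 2 = 58
Pooled variance s_p² = [(n₁-1)s₁² + (n₂-1)s₂²] / (n₁ + n₂ - 2) = [(38)(12.30²) + (20)(15.48²)] / 58 = 181.7522
SE = √(s_p²(1/n₁ + 1/n₂)) = √(181.7522 × (1/39 + 1/21)) = 3.6490
t = (x̄₁ - x̄₂) / SE = (75.60 - 70.56) / 3.6490 = 5.04 / 3.6490 = 1.381
p-value = 0.1725

Since p-value > α = 0.05, we fail to reject H₀.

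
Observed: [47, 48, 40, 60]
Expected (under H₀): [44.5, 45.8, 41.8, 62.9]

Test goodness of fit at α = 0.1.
Chi-square goodness of fit test:
H₀: observed counts match expected distribution
H₁: observed counts differ from expected distribution
df = k - 1 = 3
χ² = Σ(O - E)²/E
   = (47 - 44.5)²/44.5 + (48 - 45.8)²/45.8 + (40 - 41.8)²/41.8 + (60 - 62.9)²/62.9
   = 0.140 + 0.106 + 0.078 + 0.134
   = 0.46
p-value = 0.9282

Since p-value > α = 0.1, we fail to reject H₀.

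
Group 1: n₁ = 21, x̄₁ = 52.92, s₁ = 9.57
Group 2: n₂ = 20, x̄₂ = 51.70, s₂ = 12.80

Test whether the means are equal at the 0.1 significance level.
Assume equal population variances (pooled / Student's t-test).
Student's two-sample t-test (equal variances):
H₀: μ₁ = μ₂
H₁: μ₁ ≠ μ₂
df = n₁ + n₂ - 2 = 39
Pooled variance s_p² = [(n₁-1)s₁² + (n₂-1)s₂²] / (n₁ + n₂ - 2) = [(20)(9.57²) + (19)(12.80²)] / 39 = 126.7861
SE = √(s_p²(1/n₁ + 1/n₂)) = √(126.7861 × (1/21 + 1/20)) = 3.5181
t = (x̄₁ - x̄₂) / SE = (52.92 - 51.70) / 3.5181 = 1.22 / 3.5181 = 0.347
p-value = 0.7306

Since p-value > α = 0.1, we fail to reject H₀.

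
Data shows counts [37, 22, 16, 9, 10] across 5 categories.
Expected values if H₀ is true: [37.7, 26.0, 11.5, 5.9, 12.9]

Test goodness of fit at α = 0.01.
Chi-square goodness of fit test:
H₀: observed counts match expected distribution
H₁: observed counts differ from expected distribution
df = k - 1 = 4
χ² = Σ(O - E)²/E
   = (37 - 37.7)²/37.7 + (22 - 26.0)²/26.0 + (16 - 11.5)²/11.5 + (9 - 5.9)²/5.9 + (10 - 12.9)²/12.9
   = 0.013 + 0.615 + 1.761 + 1.629 + 0.652
   = 4.67
p-value = 0.3229

Since p-value > α = 0.01, we fail to reject H₀.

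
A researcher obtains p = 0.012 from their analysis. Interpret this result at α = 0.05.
Since p = 0.012 < α = 0.05, reject H₀.
There is sufficient evidence to reject the null hypothesis; the result is statistically significant at the 0.05 level.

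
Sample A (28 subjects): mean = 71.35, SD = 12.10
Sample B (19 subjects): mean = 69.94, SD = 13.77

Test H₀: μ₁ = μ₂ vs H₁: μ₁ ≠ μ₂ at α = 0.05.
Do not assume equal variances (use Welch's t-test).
Welch's two-sample t-test:
H₀: μ₁ = μ₂
H₁: μ₁ ≠ μ₂
s₁²/n₁ = 12.10²/28 = 5.2289,  s₂²/n₂ = 13.77²/19 = 9.9796
SE = √(s₁²/n₁ + s₂²/n₂) = √(5.2289 + 9.9796) = 3.8998
df (Welch-Satterthwaite) = (s₁²/n₁ + s₂²/n₂)² / [(s₁²/n₁)²/(n₁-1) + (s₂²/n₂)²/(n₂-1)] ≈ 35.34
t = (x̄₁ - x̄₂) / SE = (71.35 - 69.94) / 3.8998 = 1.41 / 3.8998 = 0.362
p-value = 0.7198

Since p-value > α = 0.05, we fail to reject H₀.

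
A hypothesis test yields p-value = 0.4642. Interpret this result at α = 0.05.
Since p = 0.4642 > α = 0.05, fail to reject H₀.
There is insufficient evidence to reject the null hypothesis; the result is not statistically significant at the 0.05 level.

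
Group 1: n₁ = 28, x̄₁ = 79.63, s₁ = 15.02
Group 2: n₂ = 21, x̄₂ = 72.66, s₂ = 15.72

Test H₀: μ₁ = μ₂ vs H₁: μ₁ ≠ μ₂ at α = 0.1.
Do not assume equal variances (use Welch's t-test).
Welch's two-sample t-test:
H₀: μ₁ = μ₂
H₁: μ₁ ≠ μ₂
s₁²/n₁ = 15.02²/28 = 8.0572,  s₂²/n₂ = 15.72²/21 = 11.7675
SE = √(s₁²/n₁ + s₂²/n₂) = √(8.0572 + 11.7675) = 4.4525
df (Welch-Satterthwaite) = (s₁²/n₁ + s₂²/n₂)² / [(s₁²/n₁)²/(n₁-1) + (s₂²/n₂)²/(n₂-1)] ≈ 42.13
t = (x̄₁ - x̄₂) / SE = (79.63 - 72.66) / 4.4525 = 6.97 / 4.4525 = 1.565
p-value = 0.1250

Since p-value > α = 0.1, we fail to reject H₀.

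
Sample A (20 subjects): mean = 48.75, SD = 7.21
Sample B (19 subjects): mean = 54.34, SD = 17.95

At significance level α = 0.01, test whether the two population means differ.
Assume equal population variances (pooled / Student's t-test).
Student's two-sample t-test (equal variances):
H₀: μ₁ = μ₂
H₁: μ₁ ≠ μ₂
df = n₁ + n₂ - 2 = 37
Pooled variance s_p² = [(n₁-1)s₁² + (n₂-1)s₂²] / (n₁ + n₂ - 2) = [(19)(7.21²) + (18)(17.95²)] / 37 = 183.4417
SE = √(s_p²(1/n₁ + 1/n₂)) = √(183.4417 × (1/20 + 1/19)) = 4.3390
t = (x̄₁ - x̄₂) / SE = (48.75 - 54.34) / 4.3390 = -5.59 / 4.3390 = -1.288
p-value = 0.2056

Since p-value > α = 0.01, we fail to reject H₀.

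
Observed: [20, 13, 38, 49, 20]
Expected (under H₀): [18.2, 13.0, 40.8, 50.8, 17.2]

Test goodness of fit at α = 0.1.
Chi-square goodness of fit test:
H₀: observed counts match expected distribution
H₁: observed counts differ from expected distribution
df = k - 1 = 4
χ² = Σ(O - E)²/E
   = (20 - 18.2)²/18.2 + (13 - 13.0)²/13.0 + (38 - 40.8)²/40.8 + (49 - 50.8)²/50.8 + (20 - 17.2)²/17.2
   = 0.178 + 0.000 + 0.192 + 0.064 + 0.456
   = 0.89
p-value = 0.9260

Since p-value > α = 0.1, we fail to reject H₀.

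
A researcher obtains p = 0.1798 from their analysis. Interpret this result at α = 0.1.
Since p = 0.1798 > α = 0.1, fail to reject H₀.
There is insufficient evidence to reject the null hypothesis; the result is not statistically significant at the 0.1 level.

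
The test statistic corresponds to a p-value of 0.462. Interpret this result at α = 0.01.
Since p = 0.462 > α = 0.01, fail to reject H₀.
There is insufficient evidence to reject the null hypothesis; the result is not statistically significant at the 0.01 level.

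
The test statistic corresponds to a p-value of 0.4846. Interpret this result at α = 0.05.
Since p = 0.4846 > α = 0.05, fail to reject H₀.
There is insufficient evidence to reject the null hypothesis; the result is not statistically significant at the 0.05 level.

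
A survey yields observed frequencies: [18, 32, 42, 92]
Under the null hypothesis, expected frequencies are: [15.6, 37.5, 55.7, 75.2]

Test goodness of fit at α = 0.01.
Chi-square goodness of fit test:
H₀: observed counts match expected distribution
H₁: observed counts differ from expected distribution
df = k - 1 = 3
χ² = Σ(O - E)²/E
   = (18 - 15.6)²/15.6 + (32 - 37.5)²/37.5 + (42 - 55.7)²/55.7 + (92 - 75.2)²/75.2
   = 0.369 + 0.807 + 3.370 + 3.753
   = 8.30
p-value = 0.0402

Since p-value > α = 0.01, we fail to reject H₀.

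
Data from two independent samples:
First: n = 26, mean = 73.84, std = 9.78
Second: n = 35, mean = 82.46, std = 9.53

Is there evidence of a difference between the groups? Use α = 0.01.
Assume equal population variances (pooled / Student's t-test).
Student's two-sample t-test (equal variances):
H₀: μ₁ = μ₂
H₁: μ₁ ≠ μ₂
df = n₁ + n₂ - 2 = 59
Pooled variance s_p² = [(n₁-1)s₁² + (n₂-1)s₂²] / (n₁ + n₂ - 2) = [(25)(9.78²) + (34)(9.53²)] / 59 = 92.8665
SE = √(s_p²(1/n₁ + 1/n₂)) = √(92.8665 × (1/26 + 1/35)) = 2.4950
t = (x̄₁ - x̄₂) / SE = (73.84 - 82.46) / 2.4950 = -8.62 / 2.4950 = -3.455
p-value = 0.0010

Since p-value < α = 0.01, we reject H₀.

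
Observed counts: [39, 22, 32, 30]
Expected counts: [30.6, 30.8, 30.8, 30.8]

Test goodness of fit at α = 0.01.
Chi-square goodness of fit test:
H₀: observed counts match expected distribution
H₁: observed counts differ from expected distribution
df = k - 1 = 3
χ² = Σ(O - E)²/E
   = (39 - 30.6)²/30.6 + (22 - 30.8)²/30.8 + (32 - 30.8)²/30.8 + (30 - 30.8)²/30.8
   = 2.306 + 2.514 + 0.047 + 0.021
   = 4.89
p-value = 0.1802

Since p-value > α = 0.01, we fail to reject H₀.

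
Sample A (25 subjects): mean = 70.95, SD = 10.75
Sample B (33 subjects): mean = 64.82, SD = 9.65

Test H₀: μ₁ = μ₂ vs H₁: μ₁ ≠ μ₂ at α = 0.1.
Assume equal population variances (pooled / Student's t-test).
Student's two-sample t-test (equal variances):
H₀: μ₁ = μ₂
H₁: μ₁ ≠ μ₂
df = n₁ + n₂ - 2 = 56
Pooled variance s_p² = [(n₁-1)s₁² + (n₂-1)s₂²] / (n₁ + n₂ - 2) = [(24)(10.75²) + (32)(9.65²)] / 56 = 102.7396
SE = √(s_p²(1/n₁ + 1/n₂)) = √(102.7396 × (1/25 + 1/33)) = 2.6875
t = (x̄₁ - x̄₂) / SE = (70.95 - 64.82) / 2.6875 = 6.13 / 2.6875 = 2.281
p-value = 0.0264

Since p-value < α = 0.1, we reject H₀.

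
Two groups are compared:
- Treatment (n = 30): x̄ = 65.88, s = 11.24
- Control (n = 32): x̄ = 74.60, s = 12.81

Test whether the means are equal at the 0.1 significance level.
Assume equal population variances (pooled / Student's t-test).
Student's two-sample t-test (equal variances):
H₀: μ₁ = μ₂
H₁: μ₁ ≠ μ₂
df = n₁ + n₂ - 2 = 60
Pooled variance s_p² = [(n₁-1)s₁² + (n₂-1)s₂²] / (n₁ + n₂ - 2) = [(29)(11.24²) + (31)(12.81²)] / 60 = 145.8462
SE = √(s_p²(1/n₁ + 1/n₂)) = √(145.8462 × (1/30 + 1/32)) = 3.0691
t = (x̄₁ - x̄₂) / SE = (65.88 - 74.60) / 3.0691 = -8.72 / 3.0691 = -2.841
p-value = 0.0061

Since p-value < α = 0.1, we reject H₀.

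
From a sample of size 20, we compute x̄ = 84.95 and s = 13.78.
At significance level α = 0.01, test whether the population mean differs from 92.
One-sample t-test:
H₀: μ = 92
H₁: μ ≠ 92
df = n - 1 = 19
t = (x̄ - μ₀) / (s/√n) = (84.95 - 92) / (13.78/√20) = -2.288
p-value = 0.0338

Since p-value > α = 0.01, we fail to reject H₀.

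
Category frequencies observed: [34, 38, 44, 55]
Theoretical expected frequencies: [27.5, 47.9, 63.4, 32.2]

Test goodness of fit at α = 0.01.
Chi-square goodness of fit test:
H₀: observed counts match expected distribution
H₁: observed counts differ from expected distribution
df = k - 1 = 3
χ² = Σ(O - E)²/E
   = (34 - 27.5)²/27.5 + (38 - 47.9)²/47.9 + (44 - 63.4)²/63.4 + (55 - 32.2)²/32.2
   = 1.536 + 2.046 + 5.936 + 16.144
   = 25.66
p-value < 0.0001

Since p-value < α = 0.01, we reject H₀.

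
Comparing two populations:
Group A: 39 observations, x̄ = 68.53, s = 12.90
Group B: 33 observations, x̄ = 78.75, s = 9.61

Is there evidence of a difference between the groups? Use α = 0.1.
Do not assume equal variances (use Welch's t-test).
Welch's two-sample t-test:
H₀: μ₁ = μ₂
H₁: μ₁ ≠ μ₂
s₁²/n₁ = 12.90²/39 = 4.2669,  s₂²/n₂ = 9.61²/33 = 2.7985
SE = √(s₁²/n₁ + s₂²/n₂) = √(4.2669 + 2.7985) = 2.6581
df (Welch-Satterthwaite) = (s₁²/n₁ + s₂²/n₂)² / [(s₁²/n₁)²/(n₁-1) + (s₂²/n₂)²/(n₂-1)] ≈ 68.96
t = (x̄₁ - x̄₂) / SE = (68.53 - 78.75) / 2.6581 = -10.22 / 2.6581 = -3.845
p-value = 0.0003

Since p-value < α = 0.1, we reject H₀.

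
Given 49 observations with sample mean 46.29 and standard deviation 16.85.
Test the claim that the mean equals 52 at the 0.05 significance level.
One-sample t-test:
H₀: μ = 52
H₁: μ ≠ 52
df = n - 1 = 48
t = (x̄ - μ₀) / (s/√n) = (46.29 - 52) / (16.85/√49) = -2.372
p-value = 0.0217

Since p-value < α = 0.05, we reject H₀.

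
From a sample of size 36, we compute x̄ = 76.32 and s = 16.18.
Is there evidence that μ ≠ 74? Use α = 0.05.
One-sample t-test:
H₀: μ = 74
H₁: μ ≠ 74
df = n - 1 = 35
t = (x̄ - μ₀) / (s/√n) = (76.32 - 74) / (16.18/√36) = 0.860
p-value = 0.3955

Since p-value > α = 0.05, we fail to reject H₀.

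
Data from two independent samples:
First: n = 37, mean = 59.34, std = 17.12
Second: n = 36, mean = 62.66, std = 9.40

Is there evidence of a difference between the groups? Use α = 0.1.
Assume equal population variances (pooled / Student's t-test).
Student's two-sample t-test (equal variances):
H₀: μ₁ = μ₂
H₁: μ₁ ≠ μ₂
df = n₁ + n₂ - 2 = 71
Pooled variance s_p² = [(n₁-1)s₁² + (n₂-1)s₂²] / (n₁ + n₂ - 2) = [(36)(17.12²) + (35)(9.40²)] / 71 = 192.1690
SE = √(s_p²(1/n₁ + 1/n₂)) = √(192.1690 × (1/37 + 1/36)) = 3.2453
t = (x̄₁ - x̄₂) / SE = (59.34 - 62.66) / 3.2453 = -3.32 / 3.2453 = -1.023
p-value = 0.3098

Since p-value > α = 0.1, we fail to reject H₀.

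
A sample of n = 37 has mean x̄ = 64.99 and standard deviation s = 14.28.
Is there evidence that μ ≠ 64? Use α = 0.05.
One-sample t-test:
H₀: μ = 64
H₁: μ ≠ 64
df = n - 1 = 36
t = (x̄ - μ₀) / (s/√n) = (64.99 - 64) / (14.28/√37) = 0.422
p-value = 0.6757

Since p-value > α = 0.05, we fail to reject H₀.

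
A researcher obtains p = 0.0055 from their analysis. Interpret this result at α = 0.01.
Since p = 0.0055 < α = 0.01, reject H₀.
There is sufficient evidence to reject the null hypothesis; the result is statistically significant at the 0.01 level.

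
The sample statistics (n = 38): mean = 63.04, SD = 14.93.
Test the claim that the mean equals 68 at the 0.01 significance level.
One-sample t-test:
H₀: μ = 68
H₁: μ ≠ 68
df = n - 1 = 37
t = (x̄ - μ₀) / (s/√n) = (63.04 - 68) / (14.93/√38) = -2.048
p-value = 0.0477

Since p-value > α = 0.01, we fail to reject H₀.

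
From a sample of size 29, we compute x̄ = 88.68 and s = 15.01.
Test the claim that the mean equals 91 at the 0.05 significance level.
One-sample t-test:
H₀: μ = 91
H₁: μ ≠ 91
df = n - 1 = 28
t = (x̄ - μ₀) / (s/√n) = (88.68 - 91) / (15.01/√29) = -0.832
p-value = 0.4123

Since p-value > α = 0.05, we fail to reject H₀.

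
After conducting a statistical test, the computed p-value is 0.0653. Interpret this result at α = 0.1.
Since p = 0.0653 < α = 0.1, reject H₀.
There is sufficient evidence to reject the null hypothesis; the result is statistically significant at the 0.1 level.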